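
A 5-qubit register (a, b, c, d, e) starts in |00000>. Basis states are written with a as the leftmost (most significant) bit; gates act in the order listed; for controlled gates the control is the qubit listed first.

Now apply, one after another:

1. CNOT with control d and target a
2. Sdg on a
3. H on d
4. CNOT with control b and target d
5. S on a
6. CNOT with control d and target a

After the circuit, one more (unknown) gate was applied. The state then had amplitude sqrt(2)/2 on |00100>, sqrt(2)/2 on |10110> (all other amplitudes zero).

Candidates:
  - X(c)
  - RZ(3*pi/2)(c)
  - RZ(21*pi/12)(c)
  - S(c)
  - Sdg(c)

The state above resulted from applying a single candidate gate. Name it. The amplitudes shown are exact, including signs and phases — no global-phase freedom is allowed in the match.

The unique candidate consistent with the amplitudes is X(c).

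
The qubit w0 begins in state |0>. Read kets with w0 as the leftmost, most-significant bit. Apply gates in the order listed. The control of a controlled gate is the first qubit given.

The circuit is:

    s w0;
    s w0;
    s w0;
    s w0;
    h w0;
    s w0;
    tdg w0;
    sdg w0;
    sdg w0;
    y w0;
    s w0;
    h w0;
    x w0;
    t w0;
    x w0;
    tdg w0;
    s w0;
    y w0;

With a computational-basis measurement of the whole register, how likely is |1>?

Outcome |1> occurs with probability sqrt(2)/4 + 1/2. Key observation: gates 1-4 undo each other exactly, leaving only the rest of the circuit to track.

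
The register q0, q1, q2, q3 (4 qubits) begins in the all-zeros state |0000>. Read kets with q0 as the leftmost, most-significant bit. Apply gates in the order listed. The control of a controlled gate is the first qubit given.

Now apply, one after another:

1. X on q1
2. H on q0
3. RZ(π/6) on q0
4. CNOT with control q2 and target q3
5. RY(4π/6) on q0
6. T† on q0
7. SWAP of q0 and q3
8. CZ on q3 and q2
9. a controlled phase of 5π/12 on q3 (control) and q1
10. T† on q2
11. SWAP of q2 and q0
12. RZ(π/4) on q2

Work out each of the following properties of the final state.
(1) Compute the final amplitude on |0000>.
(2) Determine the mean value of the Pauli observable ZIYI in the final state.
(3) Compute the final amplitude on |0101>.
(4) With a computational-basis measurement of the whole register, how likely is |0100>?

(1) The amplitude on |0000> is 0.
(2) The observable ZIYI averages to 0.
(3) The amplitude on |0101> is -sqrt(6)*exp(23*I*pi/24)/4 + sqrt(2)*exp(I*pi/8)/4.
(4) A full measurement returns |0100> with probability 1/8.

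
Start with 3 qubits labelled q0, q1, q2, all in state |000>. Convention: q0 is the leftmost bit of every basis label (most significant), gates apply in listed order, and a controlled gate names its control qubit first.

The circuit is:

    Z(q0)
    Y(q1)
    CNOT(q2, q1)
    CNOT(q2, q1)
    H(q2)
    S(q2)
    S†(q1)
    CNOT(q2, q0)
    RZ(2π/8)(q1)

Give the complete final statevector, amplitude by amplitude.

The final amplitudes are sqrt(2)*exp(I*pi/8)/2 on |010>, sqrt(2)*exp(5*I*pi/8)/2 on |111>, and 0 on every other basis state.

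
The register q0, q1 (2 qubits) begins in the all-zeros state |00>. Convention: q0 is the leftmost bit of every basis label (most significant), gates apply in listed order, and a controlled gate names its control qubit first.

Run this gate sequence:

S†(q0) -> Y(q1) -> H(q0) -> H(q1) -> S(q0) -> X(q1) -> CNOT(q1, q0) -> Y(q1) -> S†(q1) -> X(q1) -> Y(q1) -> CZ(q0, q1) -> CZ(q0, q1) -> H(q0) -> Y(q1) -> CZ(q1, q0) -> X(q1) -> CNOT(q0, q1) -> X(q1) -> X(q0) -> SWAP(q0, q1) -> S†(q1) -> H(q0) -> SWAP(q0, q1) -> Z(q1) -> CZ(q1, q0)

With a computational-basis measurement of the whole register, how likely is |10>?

The probability of measuring |10> is 1/4.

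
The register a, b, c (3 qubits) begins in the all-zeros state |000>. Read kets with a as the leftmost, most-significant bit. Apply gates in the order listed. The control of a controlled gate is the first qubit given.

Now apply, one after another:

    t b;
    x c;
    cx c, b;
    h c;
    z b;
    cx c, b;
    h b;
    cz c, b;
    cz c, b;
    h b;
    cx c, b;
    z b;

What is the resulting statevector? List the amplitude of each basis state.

The final amplitudes are sqrt(2)/2 on |010>, -sqrt(2)/2 on |011>, and 0 on every other basis state. Key observation: gates 5-12 undo each other exactly, leaving only the rest of the circuit to track.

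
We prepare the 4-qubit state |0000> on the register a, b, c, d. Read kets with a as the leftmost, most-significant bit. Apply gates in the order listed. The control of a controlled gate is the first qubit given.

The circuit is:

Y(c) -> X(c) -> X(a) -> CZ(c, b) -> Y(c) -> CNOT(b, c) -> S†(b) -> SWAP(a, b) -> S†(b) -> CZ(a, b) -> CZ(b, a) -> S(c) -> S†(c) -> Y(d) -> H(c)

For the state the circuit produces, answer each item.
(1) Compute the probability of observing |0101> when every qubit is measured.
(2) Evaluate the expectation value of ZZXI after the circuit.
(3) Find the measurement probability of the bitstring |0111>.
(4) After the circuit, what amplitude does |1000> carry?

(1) Outcome |0101> occurs with probability 1/2.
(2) In the final state, ZZXI has expectation 1.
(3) The probability of measuring |0111> is 1/2.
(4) |1000> carries amplitude 0 in the final state.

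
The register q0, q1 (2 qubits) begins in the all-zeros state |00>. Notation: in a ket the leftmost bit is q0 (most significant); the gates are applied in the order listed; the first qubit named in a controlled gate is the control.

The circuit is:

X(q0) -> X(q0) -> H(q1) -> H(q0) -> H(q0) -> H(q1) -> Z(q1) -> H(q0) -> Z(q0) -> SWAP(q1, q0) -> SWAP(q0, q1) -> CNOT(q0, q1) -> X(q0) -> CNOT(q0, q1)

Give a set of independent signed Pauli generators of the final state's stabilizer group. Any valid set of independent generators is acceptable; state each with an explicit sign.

The stabilizer group can be generated by -XI, -IZ, among other valid generating sets. Key observation: gates 3-6 undo each other exactly, leaving only the rest of the circuit to track.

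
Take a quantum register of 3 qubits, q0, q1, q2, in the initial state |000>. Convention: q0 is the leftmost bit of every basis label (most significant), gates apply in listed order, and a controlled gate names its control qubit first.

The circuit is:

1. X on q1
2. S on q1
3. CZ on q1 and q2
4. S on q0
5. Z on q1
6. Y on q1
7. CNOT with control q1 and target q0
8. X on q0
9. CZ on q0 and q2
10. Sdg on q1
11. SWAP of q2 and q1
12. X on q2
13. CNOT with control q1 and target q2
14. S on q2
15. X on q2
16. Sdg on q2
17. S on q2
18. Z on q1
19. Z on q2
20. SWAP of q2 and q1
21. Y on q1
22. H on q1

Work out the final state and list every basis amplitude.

The final amplitudes are sqrt(2)/2 on |100>, -sqrt(2)/2 on |110>, and 0 on every other basis state.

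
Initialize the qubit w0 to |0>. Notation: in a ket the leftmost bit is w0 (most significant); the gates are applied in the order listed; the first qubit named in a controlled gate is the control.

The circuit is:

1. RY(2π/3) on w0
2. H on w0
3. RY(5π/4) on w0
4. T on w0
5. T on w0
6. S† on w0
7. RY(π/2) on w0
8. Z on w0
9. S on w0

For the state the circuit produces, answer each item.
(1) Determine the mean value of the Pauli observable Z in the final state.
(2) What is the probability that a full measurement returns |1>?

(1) The observable Z averages to -sqrt(2)/4 + sqrt(6)/4.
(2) Outcome |1> occurs with probability -sqrt(6)/8 + sqrt(2)/8 + 1/2.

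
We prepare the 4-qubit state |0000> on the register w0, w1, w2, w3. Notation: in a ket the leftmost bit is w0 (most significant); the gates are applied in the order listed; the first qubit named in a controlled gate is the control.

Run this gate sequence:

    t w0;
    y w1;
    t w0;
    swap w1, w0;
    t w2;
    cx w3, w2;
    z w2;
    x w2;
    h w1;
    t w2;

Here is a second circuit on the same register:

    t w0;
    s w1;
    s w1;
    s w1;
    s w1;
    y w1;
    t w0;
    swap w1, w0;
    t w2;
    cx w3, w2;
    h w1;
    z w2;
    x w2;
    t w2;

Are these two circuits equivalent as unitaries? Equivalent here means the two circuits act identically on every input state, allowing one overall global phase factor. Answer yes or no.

Yes — the two circuits implement the same unitary up to a global phase.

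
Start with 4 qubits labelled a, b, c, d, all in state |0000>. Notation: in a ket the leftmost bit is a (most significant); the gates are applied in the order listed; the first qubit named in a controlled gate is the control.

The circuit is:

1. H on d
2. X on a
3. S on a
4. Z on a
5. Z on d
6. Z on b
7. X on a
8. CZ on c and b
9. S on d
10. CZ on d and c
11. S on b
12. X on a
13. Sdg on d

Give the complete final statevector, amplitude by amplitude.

After the circuit, the state carries amplitude -sqrt(2)*I/2 on |1000>, sqrt(2)*I/2 on |1001>, and 0 on every other basis state.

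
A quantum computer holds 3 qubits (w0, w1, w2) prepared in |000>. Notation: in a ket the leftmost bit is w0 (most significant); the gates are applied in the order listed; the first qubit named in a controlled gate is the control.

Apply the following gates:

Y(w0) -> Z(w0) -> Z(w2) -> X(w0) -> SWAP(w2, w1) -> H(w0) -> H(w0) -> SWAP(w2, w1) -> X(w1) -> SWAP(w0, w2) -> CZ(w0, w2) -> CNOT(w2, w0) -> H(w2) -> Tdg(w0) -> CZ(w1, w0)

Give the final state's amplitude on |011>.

|011> carries amplitude -sqrt(2)*I/2 in the final state.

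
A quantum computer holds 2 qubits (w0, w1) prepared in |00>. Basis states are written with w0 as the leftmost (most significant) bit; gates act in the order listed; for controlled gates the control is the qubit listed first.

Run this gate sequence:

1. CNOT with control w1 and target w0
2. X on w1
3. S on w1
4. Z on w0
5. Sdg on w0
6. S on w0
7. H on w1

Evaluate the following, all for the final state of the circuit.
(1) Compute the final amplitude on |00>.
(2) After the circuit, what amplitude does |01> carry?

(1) The final state's coefficient on |00> equals sqrt(2)*I/2.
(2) The amplitude on |01> is -sqrt(2)*I/2.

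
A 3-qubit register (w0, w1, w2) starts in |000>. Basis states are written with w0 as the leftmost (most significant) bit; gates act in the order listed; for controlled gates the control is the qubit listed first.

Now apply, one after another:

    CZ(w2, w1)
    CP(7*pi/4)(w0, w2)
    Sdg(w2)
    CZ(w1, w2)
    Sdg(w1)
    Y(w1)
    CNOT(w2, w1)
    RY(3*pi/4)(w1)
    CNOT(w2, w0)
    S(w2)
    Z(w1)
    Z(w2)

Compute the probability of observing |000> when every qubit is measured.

The probability of measuring |000> is sqrt(2)/4 + 1/2.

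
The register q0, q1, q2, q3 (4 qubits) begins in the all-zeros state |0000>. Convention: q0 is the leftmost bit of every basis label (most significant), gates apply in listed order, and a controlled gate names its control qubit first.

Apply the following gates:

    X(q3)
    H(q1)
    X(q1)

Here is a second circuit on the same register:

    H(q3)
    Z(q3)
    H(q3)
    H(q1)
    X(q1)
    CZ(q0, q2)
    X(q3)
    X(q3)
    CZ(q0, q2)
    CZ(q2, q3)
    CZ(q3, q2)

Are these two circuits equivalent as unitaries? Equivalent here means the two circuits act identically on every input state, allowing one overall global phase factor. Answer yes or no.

Yes: on every input state the two circuits agree up to one overall phase factor.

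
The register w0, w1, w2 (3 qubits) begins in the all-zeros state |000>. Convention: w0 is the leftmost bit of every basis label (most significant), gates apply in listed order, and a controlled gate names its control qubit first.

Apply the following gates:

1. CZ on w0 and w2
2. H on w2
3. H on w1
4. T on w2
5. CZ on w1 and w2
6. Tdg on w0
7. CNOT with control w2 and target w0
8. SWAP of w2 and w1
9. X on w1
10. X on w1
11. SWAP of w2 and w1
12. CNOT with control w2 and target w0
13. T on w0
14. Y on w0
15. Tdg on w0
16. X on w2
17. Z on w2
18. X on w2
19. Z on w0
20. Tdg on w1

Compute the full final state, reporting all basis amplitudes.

The final amplitudes are 0 on |000>, 0 on |001>, 0 on |010>, 0 on |011>, exp(I*pi/4)/2 on |100>, -I/2 on |101>, 1/2 on |110>, exp(I*pi/4)/2 on |111>. Key observation: the block from step 6 through step 13 cancels to the identity and can be dropped.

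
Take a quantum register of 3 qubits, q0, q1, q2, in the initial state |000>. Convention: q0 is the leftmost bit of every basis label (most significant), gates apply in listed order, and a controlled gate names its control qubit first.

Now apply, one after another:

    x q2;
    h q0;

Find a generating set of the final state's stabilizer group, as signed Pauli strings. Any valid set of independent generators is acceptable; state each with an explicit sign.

The stabilizer group can be generated by +XII, +IZI, -IIZ, among other valid generating sets.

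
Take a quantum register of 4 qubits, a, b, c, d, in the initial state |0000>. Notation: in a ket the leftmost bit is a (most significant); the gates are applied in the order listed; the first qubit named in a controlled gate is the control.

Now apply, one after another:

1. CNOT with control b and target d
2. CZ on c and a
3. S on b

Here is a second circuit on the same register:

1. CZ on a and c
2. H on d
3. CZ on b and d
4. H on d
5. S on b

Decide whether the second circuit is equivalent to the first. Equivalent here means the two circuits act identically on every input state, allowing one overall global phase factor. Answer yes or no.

Yes — the two circuits implement the same unitary up to a global phase.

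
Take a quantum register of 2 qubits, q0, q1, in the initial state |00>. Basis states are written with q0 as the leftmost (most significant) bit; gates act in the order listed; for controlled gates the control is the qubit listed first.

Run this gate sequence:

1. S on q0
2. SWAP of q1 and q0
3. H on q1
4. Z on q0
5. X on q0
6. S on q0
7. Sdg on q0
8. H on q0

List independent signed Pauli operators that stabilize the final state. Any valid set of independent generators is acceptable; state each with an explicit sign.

One valid set of independent stabilizer generators is -XI, +IX (any independent generating set of the same group is equally correct).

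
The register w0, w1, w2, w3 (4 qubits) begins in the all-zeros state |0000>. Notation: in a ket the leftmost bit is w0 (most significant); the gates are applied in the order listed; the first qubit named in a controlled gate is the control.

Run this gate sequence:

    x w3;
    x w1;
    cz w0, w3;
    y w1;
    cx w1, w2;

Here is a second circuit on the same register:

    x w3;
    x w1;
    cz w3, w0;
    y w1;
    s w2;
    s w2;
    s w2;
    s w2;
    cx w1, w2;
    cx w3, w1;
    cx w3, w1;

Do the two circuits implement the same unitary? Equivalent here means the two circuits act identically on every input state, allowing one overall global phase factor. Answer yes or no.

Yes — the two circuits implement the same unitary up to a global phase.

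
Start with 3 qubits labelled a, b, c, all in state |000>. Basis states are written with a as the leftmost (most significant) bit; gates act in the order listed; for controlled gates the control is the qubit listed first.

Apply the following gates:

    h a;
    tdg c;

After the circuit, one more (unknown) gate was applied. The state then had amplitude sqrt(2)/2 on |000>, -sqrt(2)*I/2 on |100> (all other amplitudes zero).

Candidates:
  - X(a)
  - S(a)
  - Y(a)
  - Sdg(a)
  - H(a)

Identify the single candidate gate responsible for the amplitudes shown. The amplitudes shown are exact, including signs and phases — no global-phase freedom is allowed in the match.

The applied gate was Sdg(a).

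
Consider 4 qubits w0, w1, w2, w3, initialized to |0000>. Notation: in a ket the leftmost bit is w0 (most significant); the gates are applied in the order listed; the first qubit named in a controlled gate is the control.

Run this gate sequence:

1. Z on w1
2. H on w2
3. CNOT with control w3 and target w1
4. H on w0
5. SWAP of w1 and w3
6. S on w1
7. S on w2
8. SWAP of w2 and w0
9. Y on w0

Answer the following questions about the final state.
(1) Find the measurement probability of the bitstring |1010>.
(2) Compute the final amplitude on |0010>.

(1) Outcome |1010> occurs with probability 1/4.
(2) The amplitude on |0010> is 1/2.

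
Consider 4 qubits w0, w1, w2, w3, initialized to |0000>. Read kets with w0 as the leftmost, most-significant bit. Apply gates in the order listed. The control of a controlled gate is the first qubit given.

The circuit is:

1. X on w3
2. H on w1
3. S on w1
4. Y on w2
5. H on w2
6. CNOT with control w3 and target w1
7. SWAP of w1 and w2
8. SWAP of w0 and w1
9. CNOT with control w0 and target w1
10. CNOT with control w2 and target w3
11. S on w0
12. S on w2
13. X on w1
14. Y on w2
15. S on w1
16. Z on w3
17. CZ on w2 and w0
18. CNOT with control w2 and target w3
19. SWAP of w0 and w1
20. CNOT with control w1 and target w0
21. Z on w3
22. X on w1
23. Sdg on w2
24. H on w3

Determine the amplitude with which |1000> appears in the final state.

|1000> carries amplitude sqrt(2)/4 in the final state.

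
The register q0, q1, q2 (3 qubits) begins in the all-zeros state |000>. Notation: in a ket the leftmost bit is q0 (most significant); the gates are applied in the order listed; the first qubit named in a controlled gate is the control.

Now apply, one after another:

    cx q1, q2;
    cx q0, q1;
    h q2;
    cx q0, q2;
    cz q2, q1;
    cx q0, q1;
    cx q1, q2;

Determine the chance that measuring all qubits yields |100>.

Outcome |100> occurs with probability 0.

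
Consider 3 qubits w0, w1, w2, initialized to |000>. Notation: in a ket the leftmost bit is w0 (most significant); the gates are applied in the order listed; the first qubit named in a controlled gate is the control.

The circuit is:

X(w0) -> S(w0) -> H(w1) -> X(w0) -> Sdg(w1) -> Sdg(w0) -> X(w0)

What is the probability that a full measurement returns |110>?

Outcome |110> occurs with probability 1/2.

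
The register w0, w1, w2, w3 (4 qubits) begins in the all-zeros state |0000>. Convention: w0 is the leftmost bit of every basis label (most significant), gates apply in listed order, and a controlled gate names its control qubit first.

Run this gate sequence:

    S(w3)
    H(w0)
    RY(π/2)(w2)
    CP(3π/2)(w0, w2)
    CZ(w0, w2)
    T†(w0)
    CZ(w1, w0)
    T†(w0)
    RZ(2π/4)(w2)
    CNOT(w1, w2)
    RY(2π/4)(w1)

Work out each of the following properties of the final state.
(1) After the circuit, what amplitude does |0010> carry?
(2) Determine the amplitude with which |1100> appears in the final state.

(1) |0010> carries amplitude sqrt(2)*exp(I*pi/4)/4 in the final state.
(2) |1100> carries amplitude -sqrt(2)*exp(I*pi/4)/4 in the final state.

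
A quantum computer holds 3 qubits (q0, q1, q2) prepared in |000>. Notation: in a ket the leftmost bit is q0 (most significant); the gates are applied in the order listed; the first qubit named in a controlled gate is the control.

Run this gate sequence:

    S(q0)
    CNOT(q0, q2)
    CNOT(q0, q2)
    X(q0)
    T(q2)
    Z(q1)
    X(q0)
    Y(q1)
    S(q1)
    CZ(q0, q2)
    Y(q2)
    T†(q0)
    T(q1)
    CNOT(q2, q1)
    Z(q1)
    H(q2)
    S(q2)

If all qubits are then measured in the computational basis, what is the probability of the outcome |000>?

A full measurement returns |000> with probability 1/2. Key observation: gates 2-3 undo each other exactly, leaving only the rest of the circuit to track.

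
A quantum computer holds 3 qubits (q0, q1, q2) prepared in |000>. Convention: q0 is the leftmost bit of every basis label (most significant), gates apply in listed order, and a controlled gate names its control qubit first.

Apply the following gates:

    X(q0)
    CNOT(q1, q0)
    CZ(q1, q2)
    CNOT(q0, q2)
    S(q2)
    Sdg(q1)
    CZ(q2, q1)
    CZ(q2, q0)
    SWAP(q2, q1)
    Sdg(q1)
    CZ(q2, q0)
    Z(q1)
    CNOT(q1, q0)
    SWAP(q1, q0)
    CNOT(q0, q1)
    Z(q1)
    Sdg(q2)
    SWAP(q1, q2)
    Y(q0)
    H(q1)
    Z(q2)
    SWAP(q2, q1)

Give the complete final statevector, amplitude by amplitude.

After the circuit, the state carries amplitude -sqrt(2)*I/2 on |010>, -sqrt(2)*I/2 on |011>, and 0 on every other basis state.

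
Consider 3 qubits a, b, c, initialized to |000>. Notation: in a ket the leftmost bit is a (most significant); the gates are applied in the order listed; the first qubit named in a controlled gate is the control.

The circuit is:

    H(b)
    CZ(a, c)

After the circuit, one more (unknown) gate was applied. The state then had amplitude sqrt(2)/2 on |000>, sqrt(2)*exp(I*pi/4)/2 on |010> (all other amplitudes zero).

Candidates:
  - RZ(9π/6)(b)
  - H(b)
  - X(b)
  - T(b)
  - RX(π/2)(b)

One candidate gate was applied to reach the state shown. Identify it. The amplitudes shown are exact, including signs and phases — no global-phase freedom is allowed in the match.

The unique candidate consistent with the amplitudes is T(b).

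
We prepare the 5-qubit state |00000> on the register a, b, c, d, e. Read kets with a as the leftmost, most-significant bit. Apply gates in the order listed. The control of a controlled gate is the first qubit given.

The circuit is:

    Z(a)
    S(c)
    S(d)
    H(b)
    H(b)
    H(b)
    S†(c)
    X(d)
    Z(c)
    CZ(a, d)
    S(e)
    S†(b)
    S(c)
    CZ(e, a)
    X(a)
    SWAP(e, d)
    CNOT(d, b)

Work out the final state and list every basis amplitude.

The resulting statevector has amplitude sqrt(2)/2 on |10001>, -sqrt(2)*I/2 on |11001>, and 0 on every other basis state. Key observation: steps 5-6 multiply out to the identity, so the circuit reduces to the remaining gates.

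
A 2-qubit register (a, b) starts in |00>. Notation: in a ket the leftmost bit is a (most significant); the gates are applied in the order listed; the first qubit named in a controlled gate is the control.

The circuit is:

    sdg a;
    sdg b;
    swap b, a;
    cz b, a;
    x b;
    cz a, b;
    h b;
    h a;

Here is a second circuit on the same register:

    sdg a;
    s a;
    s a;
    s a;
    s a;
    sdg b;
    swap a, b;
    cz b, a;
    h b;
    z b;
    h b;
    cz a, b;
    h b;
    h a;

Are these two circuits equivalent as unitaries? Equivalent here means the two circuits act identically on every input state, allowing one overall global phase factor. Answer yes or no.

Yes: on every input state the two circuits agree up to one overall phase factor.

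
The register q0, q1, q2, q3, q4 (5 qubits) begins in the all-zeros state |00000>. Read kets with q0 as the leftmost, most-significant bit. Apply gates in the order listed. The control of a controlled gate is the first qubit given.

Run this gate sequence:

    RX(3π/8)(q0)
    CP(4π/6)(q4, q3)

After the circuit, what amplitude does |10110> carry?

The final state's coefficient on |10110> equals 0.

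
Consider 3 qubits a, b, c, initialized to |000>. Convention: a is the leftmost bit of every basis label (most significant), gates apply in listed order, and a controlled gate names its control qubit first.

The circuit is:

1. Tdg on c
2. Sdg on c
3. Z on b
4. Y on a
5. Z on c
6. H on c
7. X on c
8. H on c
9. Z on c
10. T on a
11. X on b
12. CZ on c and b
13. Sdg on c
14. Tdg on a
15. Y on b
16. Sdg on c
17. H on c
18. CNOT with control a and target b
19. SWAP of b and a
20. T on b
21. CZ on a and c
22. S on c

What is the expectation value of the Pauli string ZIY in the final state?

The observable ZIY averages to 1.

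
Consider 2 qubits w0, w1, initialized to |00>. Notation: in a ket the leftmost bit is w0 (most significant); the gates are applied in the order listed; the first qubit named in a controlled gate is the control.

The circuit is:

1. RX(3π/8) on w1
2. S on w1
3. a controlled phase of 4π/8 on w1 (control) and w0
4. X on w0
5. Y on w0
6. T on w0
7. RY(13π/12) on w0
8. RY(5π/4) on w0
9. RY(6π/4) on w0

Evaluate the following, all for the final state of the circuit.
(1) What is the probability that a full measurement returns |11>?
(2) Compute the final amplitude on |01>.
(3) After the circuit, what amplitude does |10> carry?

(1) A full measurement returns |11> with probability (2 - sqrt(3))*(2 - sqrt(2 - sqrt(2)))/16.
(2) |01> carries amplitude -I*(sqrt(2) + sqrt(6))*sin(3*pi/16)/4 in the final state.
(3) |10> carries amplitude I*(-sqrt(2) + sqrt(6))*cos(3*pi/16)/4 in the final state.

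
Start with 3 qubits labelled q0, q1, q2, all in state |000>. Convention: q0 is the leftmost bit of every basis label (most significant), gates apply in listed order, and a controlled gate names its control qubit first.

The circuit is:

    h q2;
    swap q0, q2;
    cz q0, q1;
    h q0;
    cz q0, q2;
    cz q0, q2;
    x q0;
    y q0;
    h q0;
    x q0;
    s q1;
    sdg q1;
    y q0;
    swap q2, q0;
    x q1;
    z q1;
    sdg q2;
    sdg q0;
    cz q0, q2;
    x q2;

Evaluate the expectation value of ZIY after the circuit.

The observable ZIY averages to -1. Key observation: the block from step 5 through step 6 cancels to the identity and can be dropped.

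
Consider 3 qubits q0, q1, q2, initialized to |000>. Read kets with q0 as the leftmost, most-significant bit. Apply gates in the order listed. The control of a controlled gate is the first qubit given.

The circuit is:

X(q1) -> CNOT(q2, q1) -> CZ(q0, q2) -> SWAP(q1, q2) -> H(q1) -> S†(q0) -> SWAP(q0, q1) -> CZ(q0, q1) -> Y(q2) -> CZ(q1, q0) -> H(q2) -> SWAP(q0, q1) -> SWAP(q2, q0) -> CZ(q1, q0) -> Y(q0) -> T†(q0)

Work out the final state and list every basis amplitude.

After the circuit, the state carries amplitude -1/2 on |000>, 0 on |001>, 1/2 on |010>, 0 on |011>, -exp(3*I*pi/4)/2 on |100>, 0 on |101>, -exp(3*I*pi/4)/2 on |110>, 0 on |111>.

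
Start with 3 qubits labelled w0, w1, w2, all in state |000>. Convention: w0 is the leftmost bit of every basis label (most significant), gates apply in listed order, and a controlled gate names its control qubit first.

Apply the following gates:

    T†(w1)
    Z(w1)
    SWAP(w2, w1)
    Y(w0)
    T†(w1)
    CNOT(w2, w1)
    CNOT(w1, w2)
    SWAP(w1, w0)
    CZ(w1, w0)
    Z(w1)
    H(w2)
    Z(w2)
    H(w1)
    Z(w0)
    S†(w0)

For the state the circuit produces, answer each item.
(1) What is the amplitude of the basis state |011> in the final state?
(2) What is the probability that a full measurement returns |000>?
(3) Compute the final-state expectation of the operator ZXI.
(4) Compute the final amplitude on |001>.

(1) |011> carries amplitude -I/2 in the final state.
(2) Outcome |000> occurs with probability 1/4.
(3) The observable ZXI averages to -1.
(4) The amplitude on |001> is I/2.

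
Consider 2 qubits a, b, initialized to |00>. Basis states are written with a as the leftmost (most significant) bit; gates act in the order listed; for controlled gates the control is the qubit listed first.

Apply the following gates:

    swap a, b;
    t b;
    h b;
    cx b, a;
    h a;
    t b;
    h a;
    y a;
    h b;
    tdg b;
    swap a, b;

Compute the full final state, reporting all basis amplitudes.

After the circuit, the state carries amplitude -exp(3*I*pi/4)/2 on |00>, I/2 on |01>, I/2 on |10>, exp(I*pi/4)/2 on |11>.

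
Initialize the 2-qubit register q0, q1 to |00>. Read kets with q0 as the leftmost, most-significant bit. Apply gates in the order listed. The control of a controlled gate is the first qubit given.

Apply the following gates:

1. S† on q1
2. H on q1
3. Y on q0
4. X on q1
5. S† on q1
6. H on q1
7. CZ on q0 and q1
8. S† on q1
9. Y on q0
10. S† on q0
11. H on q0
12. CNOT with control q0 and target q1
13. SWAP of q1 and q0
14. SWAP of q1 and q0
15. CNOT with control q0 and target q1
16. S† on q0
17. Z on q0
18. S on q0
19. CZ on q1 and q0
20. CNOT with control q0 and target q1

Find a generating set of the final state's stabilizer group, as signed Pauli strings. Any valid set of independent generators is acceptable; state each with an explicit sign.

The final state is stabilized by the group generated by -XZ, -ZX; other independent generating sets are equally valid. Key observation: the block from step 12 through step 15 cancels to the identity and can be dropped.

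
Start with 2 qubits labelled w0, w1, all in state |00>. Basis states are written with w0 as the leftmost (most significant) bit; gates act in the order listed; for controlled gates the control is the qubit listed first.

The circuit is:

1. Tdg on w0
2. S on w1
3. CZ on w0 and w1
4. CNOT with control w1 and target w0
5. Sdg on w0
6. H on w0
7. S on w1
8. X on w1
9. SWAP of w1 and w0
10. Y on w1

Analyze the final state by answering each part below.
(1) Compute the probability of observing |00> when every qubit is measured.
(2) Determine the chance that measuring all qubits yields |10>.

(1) The probability of measuring |00> is 0.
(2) A full measurement returns |10> with probability 1/2.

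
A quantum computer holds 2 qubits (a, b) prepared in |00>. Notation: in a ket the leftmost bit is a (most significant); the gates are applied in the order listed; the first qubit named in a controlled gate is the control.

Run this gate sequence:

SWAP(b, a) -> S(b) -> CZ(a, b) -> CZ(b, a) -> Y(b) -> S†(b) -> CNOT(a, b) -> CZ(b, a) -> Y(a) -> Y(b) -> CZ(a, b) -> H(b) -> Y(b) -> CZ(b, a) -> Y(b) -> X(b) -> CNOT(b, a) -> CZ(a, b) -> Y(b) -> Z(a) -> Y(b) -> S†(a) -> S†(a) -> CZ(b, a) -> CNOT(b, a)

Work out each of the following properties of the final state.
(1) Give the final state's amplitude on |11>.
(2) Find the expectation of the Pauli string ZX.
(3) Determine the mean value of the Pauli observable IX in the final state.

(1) The amplitude on |11> is -sqrt(2)/2.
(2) In the final state, ZX has expectation 1.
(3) The observable IX averages to -1.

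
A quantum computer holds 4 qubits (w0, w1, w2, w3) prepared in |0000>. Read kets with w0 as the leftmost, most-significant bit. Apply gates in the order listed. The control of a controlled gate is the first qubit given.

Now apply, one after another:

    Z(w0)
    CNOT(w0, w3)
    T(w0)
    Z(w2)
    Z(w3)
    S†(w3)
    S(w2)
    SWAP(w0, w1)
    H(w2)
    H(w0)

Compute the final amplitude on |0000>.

The final state's coefficient on |0000> equals 1/2.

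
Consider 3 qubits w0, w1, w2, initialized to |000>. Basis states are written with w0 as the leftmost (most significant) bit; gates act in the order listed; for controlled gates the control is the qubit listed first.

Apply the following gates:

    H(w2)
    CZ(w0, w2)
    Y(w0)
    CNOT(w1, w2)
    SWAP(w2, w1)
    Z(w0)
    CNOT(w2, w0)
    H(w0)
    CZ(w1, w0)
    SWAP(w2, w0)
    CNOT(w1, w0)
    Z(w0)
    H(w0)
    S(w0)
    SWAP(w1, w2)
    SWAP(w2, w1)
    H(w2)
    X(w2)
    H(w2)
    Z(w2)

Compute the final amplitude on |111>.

The final state's coefficient on |111> equals sqrt(2)/4.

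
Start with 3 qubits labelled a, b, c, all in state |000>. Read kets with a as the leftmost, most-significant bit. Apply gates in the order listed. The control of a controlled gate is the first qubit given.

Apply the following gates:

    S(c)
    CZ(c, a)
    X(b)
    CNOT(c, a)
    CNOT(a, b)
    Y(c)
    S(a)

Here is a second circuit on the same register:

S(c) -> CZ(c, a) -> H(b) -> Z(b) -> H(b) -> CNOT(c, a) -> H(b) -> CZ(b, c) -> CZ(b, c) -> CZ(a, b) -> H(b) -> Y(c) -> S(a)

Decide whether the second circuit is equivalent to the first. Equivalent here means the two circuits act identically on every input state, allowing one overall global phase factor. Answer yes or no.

Yes, they are equivalent — the unitaries differ by at most a global phase.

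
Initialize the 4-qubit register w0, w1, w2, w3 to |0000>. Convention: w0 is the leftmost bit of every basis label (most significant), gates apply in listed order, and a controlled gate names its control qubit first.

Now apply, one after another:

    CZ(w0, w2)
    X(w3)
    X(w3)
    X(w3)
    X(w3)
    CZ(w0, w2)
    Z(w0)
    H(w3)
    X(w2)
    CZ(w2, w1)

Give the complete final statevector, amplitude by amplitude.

After the circuit, the state carries amplitude sqrt(2)/2 on |0010>, sqrt(2)/2 on |0011>, and 0 on every other basis state. Key observation: the block from step 1 through step 6 cancels to the identity and can be dropped.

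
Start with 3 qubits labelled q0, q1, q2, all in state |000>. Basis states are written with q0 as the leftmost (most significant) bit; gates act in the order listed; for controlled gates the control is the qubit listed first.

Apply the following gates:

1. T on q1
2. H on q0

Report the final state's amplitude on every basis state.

The resulting statevector has amplitude sqrt(2)/2 on |000>, sqrt(2)/2 on |100>, and 0 on every other basis state.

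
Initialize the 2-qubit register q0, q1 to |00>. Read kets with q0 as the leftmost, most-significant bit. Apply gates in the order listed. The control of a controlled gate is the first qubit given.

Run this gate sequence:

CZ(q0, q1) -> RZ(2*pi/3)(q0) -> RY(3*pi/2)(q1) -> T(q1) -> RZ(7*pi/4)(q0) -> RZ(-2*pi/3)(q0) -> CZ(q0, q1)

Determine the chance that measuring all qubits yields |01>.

The probability of measuring |01> is 1/2.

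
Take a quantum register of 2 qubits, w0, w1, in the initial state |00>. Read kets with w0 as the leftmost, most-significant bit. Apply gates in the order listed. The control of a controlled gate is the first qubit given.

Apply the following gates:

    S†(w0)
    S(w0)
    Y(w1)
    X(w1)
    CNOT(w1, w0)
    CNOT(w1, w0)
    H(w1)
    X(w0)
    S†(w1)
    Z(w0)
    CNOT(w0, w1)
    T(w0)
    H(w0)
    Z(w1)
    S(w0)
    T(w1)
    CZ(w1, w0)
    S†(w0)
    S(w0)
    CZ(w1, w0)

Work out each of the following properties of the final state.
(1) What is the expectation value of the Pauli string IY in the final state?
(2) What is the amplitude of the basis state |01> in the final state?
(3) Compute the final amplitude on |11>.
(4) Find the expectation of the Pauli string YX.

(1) The observable IY averages to -sqrt(2)/2. Key observation: steps 17-20 multiply out to the identity, so the circuit reduces to the remaining gates.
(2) The amplitude on |01> is -1/2.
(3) The final state's coefficient on |11> equals I/2.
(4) The observable YX averages to -sqrt(2)/2.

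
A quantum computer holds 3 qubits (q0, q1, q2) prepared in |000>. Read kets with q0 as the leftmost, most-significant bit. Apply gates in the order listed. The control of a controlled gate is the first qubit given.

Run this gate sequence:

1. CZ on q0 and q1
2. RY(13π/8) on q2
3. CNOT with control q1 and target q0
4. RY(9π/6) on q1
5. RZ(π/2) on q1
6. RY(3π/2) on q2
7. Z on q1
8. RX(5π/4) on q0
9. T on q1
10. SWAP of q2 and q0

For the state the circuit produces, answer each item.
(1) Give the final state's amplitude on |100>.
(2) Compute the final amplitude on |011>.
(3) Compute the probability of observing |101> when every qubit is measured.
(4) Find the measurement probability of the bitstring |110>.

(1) The amplitude on |100> is -sqrt(1/2 - sqrt(2)/4)*exp(-I*pi/4)*sin(3*pi/16)/2 - sqrt(1/2 - sqrt(2)/4)*exp(-I*pi/4)*cos(3*pi/16)/2.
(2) The final state's coefficient on |011> equals -sqrt(2*sqrt(2) + 4)*sin(pi/16)/4.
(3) Outcome |101> occurs with probability sqrt(2*sqrt(2) + 4)/32 + sqrt(2)/16 + sqrt(sqrt(2) + 2)/16 + 1/8.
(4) The probability of measuring |110> is -sqrt(2)/16 - sqrt(2*sqrt(2) + 4)/32 + sqrt(sqrt(2) + 2)/16 + 1/8.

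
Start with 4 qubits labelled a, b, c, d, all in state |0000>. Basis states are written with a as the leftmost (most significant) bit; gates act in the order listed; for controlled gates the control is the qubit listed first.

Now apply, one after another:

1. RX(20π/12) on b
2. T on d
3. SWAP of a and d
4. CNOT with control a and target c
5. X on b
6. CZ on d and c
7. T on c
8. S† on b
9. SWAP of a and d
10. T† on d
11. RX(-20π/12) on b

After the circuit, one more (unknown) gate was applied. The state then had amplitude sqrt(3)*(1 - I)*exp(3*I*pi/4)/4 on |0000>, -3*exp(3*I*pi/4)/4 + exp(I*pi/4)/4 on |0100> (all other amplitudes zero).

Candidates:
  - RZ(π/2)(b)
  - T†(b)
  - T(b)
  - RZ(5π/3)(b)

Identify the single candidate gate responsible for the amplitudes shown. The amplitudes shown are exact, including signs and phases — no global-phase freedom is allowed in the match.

It was RZ(π/2)(b) that produced the state shown.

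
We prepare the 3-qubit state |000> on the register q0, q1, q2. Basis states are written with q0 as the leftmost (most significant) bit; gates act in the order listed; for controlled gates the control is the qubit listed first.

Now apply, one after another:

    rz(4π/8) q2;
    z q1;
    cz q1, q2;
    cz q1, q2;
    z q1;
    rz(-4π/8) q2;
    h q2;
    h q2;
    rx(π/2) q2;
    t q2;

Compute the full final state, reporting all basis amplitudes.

After the circuit, the state carries amplitude sqrt(2)/2 on |000>, -sqrt(2)*exp(3*I*pi/4)/2 on |001>, and 0 on every other basis state. Key observation: the block from step 1 through step 6 cancels to the identity and can be dropped.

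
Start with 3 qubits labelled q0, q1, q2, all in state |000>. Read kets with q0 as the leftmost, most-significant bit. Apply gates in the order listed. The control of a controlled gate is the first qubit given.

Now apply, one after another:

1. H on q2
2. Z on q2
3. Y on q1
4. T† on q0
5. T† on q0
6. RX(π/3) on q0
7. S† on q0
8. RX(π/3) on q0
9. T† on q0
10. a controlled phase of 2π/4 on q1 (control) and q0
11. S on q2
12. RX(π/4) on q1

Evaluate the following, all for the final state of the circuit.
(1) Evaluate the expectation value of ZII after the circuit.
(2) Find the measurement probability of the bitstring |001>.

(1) The observable ZII averages to 1/4.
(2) A full measurement returns |001> with probability 5/32 - 5*sqrt(2)/64.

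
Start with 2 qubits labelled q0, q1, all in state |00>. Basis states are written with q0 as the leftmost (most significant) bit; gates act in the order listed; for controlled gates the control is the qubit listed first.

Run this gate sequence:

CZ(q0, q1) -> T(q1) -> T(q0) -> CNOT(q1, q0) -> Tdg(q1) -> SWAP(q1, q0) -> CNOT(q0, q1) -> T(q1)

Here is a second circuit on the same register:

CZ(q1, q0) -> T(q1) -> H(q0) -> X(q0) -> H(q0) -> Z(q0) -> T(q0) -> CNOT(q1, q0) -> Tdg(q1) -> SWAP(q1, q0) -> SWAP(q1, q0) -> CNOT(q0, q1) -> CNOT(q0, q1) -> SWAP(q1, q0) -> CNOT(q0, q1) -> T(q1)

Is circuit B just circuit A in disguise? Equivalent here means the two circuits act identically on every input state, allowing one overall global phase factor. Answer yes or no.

Yes: on every input state the two circuits agree up to one overall phase factor.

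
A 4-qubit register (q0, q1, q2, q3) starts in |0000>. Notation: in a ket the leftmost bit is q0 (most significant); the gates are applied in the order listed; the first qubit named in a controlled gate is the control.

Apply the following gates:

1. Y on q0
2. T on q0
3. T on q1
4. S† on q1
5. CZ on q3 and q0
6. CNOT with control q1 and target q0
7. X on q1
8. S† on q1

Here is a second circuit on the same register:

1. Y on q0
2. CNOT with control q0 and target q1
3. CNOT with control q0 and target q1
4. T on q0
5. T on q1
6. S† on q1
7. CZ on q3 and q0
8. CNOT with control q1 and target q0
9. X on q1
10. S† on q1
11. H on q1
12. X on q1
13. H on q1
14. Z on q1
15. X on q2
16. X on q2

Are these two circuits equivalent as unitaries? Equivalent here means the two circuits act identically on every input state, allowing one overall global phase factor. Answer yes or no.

Yes: on every input state the two circuits agree up to one overall phase factor.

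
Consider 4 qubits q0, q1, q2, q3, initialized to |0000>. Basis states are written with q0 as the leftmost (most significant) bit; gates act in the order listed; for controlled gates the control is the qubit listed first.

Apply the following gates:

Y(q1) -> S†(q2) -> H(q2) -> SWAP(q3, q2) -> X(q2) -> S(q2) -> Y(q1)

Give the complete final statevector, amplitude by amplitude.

The resulting statevector has amplitude sqrt(2)*I/2 on |0010>, sqrt(2)*I/2 on |0011>, and 0 on every other basis state.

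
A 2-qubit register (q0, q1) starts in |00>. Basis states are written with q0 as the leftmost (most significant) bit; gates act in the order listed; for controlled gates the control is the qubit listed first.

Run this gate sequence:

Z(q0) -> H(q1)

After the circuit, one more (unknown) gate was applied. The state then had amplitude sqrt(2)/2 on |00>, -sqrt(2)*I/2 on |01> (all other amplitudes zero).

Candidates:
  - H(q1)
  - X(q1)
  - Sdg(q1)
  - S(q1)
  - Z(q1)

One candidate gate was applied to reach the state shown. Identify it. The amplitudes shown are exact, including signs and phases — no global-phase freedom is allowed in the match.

It was Sdg(q1) that produced the state shown.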